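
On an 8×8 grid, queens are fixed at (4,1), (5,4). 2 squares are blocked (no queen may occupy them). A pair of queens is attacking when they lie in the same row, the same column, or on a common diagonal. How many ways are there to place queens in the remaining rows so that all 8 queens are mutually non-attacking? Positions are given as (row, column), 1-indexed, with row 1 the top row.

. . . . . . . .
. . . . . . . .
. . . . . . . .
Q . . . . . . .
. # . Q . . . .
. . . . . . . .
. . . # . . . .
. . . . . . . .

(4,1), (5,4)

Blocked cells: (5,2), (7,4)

4

Branch on row 1: col 2 → 0; col 3 → 2; col 5 → 1; col 6 → 1; col 7 → 0.
Sum: 0 + 2 + 1 + 1 + 0 = 4.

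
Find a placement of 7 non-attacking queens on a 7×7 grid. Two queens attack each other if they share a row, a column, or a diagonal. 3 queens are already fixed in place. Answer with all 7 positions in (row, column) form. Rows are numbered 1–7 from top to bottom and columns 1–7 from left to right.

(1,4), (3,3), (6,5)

Row 2: attacked by (1,4)→{3,4,5}; (3,3)→{2,3,4}; (6,5)→{1,5}. Safe: 6, 7. Place at column 7.
Row 4: attacked by (1,4)→{1,4,7}; (2,7)→{5,7}; (3,3)→{2,3,4}; (6,5)→{3,5,7}. Safe: 6. Place at column 6.
Row 5: attacked by (1,4)→{4}; (2,7)→{4,7}; (3,3)→{1,3,5}; (4,6)→{5,6,7}; (6,5)→{4,5,6}. Safe: 2. Place at column 2.
Row 7: attacked by (1,4)→{4}; (2,7)→{2,7}; (3,3)→{3,7}; (4,6)→{3,6}; (5,2)→{2,4}; (6,5)→{4,5,6}. Safe: 1. Place at column 1.
Columns [4, 7, 3, 6, 2, 5, 1], r−c [-3, -5, 0, -2, 3, 1, 6], r+c [5, 9, 6, 10, 7, 11, 8] are all distinct, so no two queens attack.

(1,4) (2,7) (3,3) (4,6) (5,2) (6,5) (7,1)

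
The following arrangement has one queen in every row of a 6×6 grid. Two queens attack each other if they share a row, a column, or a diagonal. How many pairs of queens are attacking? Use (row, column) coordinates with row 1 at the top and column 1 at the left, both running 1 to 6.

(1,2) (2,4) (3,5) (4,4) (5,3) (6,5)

6

Same column: (2,4)–(4,4) (column 4); (3,5)–(6,5) (column 5).
Same diagonal: (2,4)–(3,5) (|2−3| = |4−5| = 1); (3,5)–(4,4) (|3−4| = |5−4| = 1); (3,5)–(5,3) (|3−5| = |5−3| = 2); (4,4)–(5,3) (|4−5| = |4−3| = 1).
Total attacking pairs: 6.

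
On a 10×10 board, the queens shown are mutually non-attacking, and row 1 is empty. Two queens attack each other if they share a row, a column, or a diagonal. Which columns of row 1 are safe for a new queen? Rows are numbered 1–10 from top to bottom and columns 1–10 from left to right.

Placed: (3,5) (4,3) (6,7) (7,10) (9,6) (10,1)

columns 8, 9

(3,5) attacks row 1 at column 5 and diagonals 3, 7.
(4,3) attacks row 1 at column 3 and diagonals 6.
(6,7) attacks row 1 at column 7 and diagonals 2.
(7,10) attacks row 1 at column 10 and diagonals 4.
(9,6) attacks row 1 at column 6.
(10,1) attacks row 1 at column 1 and diagonals 10.
Attacked columns: {1, 2, 3, 4, 5, 6, 7, 10}. Safe: {8, 9}.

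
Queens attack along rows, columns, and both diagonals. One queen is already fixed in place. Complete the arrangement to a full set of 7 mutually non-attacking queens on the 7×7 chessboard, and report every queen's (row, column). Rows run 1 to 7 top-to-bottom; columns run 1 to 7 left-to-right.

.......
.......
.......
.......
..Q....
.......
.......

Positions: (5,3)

Row 1: attacked by (5,3)→{3,7}. Safe: 1, 2, 4, 5, 6. Place at column 1.
Row 2: attacked by (1,1)→{1,2}; (5,3)→{3,6}. Safe: 4, 5, 7. Place at column 5.
Row 3: attacked by (1,1)→{1,3}; (2,5)→{4,5,6}; (5,3)→{1,3,5}. Safe: 2, 7. Place at column 2.
Row 4: attacked by (1,1)→{1,4}; (2,5)→{3,5,7}; (3,2)→{1,2,3}; (5,3)→{2,3,4}. Safe: 6. Place at column 6.
Row 6: attacked by (1,1)→{1,6}; (2,5)→{1,5}; (3,2)→{2,5}; (4,6)→{4,6}; (5,3)→{2,3,4}. Safe: 7. Place at column 7.
Row 7: attacked by (1,1)→{1,7}; (2,5)→{5}; (3,2)→{2,6}; (4,6)→{3,6}; (5,3)→{1,3,5}; (6,7)→{6,7}. Safe: 4. Place at column 4.
Columns [1, 5, 2, 6, 3, 7, 4], r−c [0, -3, 1, -2, 2, -1, 3], r+c [2, 7, 5, 10, 8, 13, 11] are all distinct, so no two queens attack.

(1,1) (2,5) (3,2) (4,6) (5,3) (6,7) (7,4)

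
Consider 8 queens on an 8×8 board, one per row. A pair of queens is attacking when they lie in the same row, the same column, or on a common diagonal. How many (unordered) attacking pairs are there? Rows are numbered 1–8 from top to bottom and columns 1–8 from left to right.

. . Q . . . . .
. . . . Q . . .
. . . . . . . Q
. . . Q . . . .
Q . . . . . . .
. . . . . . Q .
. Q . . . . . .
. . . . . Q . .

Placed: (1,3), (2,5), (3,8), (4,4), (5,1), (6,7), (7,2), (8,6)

All columns are distinct and no two queens satisfy |Δrow| = |Δcol|, so no pair attacks.

0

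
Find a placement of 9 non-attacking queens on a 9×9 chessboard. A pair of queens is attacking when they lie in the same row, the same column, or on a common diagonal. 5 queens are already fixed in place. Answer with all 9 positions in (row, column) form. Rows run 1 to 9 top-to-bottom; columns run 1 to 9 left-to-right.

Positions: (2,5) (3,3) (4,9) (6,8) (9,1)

(1,7) (2,5) (3,3) (4,9) (5,6) (6,8) (7,2) (8,4) (9,1)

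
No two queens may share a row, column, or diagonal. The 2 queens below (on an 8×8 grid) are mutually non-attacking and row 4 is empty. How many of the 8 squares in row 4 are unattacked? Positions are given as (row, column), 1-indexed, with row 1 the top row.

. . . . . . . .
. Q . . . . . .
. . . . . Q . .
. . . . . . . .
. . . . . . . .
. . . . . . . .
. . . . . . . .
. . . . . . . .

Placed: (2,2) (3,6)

(2,2) attacks row 4 at column 2 and diagonals 4.
(3,6) attacks row 4 at column 6 and diagonals 5, 7.
Attacked columns: {2, 4, 5, 6, 7}. Safe: {1, 3, 8}.

3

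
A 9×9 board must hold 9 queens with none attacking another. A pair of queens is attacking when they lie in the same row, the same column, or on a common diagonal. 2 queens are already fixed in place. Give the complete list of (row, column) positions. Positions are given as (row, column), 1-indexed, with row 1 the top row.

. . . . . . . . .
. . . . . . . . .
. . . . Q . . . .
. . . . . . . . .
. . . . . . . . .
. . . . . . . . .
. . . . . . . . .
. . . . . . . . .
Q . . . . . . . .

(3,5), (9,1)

(1,8) (2,3) (3,5) (4,2) (5,9) (6,6) (7,4) (8,7) (9,1)

Row 1: attacked by (3,5)→{3,5,7}; (9,1)→{1,9}. Safe: 2, 4, 6, 8. Place at column 8.
Row 2: attacked by (1,8)→{7,8,9}; (3,5)→{4,5,6}; (9,1)→{1,8}. Safe: 2, 3. Place at column 3.
Row 4: attacked by (1,8)→{5,8}; (2,3)→{1,3,5}; (3,5)→{4,5,6}; (9,1)→{1,6}. Safe: 2, 7, 9. Place at column 2.
Row 5: attacked by (1,8)→{4,8}; (2,3)→{3,6}; (3,5)→{3,5,7}; (4,2)→{1,2,3}; (9,1)→{1,5}. Safe: 9. Place at column 9.
Row 6: attacked by (1,8)→{3,8}; (2,3)→{3,7}; (3,5)→{2,5,8}; (4,2)→{2,4}; (5,9)→{8,9}; (9,1)→{1,4}. Safe: 6. Place at column 6.
Row 7: attacked by (1,8)→{2,8}; (2,3)→{3,8}; (3,5)→{1,5,9}; (4,2)→{2,5}; (5,9)→{7,9}; (6,6)→{5,6,7}; (9,1)→{1,3}. Safe: 4. Place at column 4.
Row 8: attacked by (1,8)→{1,8}; (2,3)→{3,9}; (3,5)→{5}; (4,2)→{2,6}; (5,9)→{6,9}; (6,6)→{4,6,8}; (7,4)→{3,4,5}; (9,1)→{1,2}. Safe: 7. Place at column 7.
Columns [8, 3, 5, 2, 9, 6, 4, 7, 1], r−c [-7, -1, -2, 2, -4, 0, 3, 1, 8], r+c [9, 5, 8, 6, 14, 12, 11, 15, 10] are all distinct, so no two queens attack.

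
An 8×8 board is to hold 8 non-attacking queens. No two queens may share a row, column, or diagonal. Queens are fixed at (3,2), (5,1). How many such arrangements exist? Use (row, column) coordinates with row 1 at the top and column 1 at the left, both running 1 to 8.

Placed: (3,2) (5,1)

Branch on row 1: col 3 → 2; col 6 → 1; col 7 → 0; col 8 → 0.
Sum: 2 + 1 + 0 + 0 = 3.

3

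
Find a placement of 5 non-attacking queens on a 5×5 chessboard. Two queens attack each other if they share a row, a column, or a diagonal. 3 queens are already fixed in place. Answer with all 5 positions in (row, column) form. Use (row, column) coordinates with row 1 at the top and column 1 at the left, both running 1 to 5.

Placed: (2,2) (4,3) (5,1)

(1,4) (2,2) (3,5) (4,3) (5,1)

Row 1: attacked by (2,2)→{1,2,3}; (4,3)→{3}; (5,1)→{1,5}. Safe: 4. Place at column 4.
Row 3: attacked by (1,4)→{2,4}; (2,2)→{1,2,3}; (4,3)→{2,3,4}; (5,1)→{1,3}. Safe: 5. Place at column 5.
Columns [4, 2, 5, 3, 1], r−c [-3, 0, -2, 1, 4], r+c [5, 4, 8, 7, 6] are all distinct, so no two queens attack.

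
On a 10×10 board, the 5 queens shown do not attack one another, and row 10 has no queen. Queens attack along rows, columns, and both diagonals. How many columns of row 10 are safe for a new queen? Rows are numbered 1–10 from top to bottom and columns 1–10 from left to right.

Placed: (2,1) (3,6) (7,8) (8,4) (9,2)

(2,1) attacks row 10 at column 1 and diagonals 9.
(3,6) attacks row 10 at column 6.
(7,8) attacks row 10 at column 8 and diagonals 5.
(8,4) attacks row 10 at column 4 and diagonals 2, 6.
(9,2) attacks row 10 at column 2 and diagonals 1, 3.
Attacked columns: {1, 2, 3, 4, 5, 6, 8, 9}. Safe: {7, 10}.

2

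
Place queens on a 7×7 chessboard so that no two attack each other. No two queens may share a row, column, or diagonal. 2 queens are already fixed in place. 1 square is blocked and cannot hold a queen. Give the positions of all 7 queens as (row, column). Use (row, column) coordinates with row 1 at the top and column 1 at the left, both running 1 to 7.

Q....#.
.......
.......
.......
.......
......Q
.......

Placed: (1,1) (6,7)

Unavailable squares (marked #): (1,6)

(1,1) (2,5) (3,2) (4,6) (5,3) (6,7) (7,4)

Row 2: attacked by (1,1)→{1,2}; (6,7)→{3,7}. Safe: 4, 5, 6. Place at column 5.
Row 3: attacked by (1,1)→{1,3}; (2,5)→{4,5,6}; (6,7)→{4,7}. Safe: 2. Place at column 2.
Row 4: attacked by (1,1)→{1,4}; (2,5)→{3,5,7}; (3,2)→{1,2,3}; (6,7)→{5,7}. Safe: 6. Place at column 6.
Row 5: attacked by (1,1)→{1,5}; (2,5)→{2,5}; (3,2)→{2,4}; (4,6)→{5,6,7}; (6,7)→{6,7}. Safe: 3. Place at column 3.
Row 7: attacked by (1,1)→{1,7}; (2,5)→{5}; (3,2)→{2,6}; (4,6)→{3,6}; (5,3)→{1,3,5}; (6,7)→{6,7}. Safe: 4. Place at column 4.
Columns [1, 5, 2, 6, 3, 7, 4], r−c [0, -3, 1, -2, 2, -1, 3], r+c [2, 7, 5, 10, 8, 13, 11] are all distinct, so no two queens attack.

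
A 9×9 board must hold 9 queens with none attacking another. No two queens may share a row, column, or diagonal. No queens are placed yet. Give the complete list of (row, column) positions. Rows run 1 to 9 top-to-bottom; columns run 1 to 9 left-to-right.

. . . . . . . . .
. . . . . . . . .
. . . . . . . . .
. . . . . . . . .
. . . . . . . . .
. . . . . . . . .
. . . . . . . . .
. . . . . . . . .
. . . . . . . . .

(1,7) (2,1) (3,4) (4,6) (5,9) (6,3) (7,5) (8,8) (9,2)

Row 1: Safe: 1, 2, 3, 4, 5, 6, 7, 8, 9. Place at column 7.
Row 2: attacked by (1,7)→{6,7,8}. Safe: 1, 2, 3, 4, 5, 9. Place at column 1.
Row 3: attacked by (1,7)→{5,7,9}; (2,1)→{1,2}. Safe: 3, 4, 6, 8. Place at column 4.
Row 4: attacked by (1,7)→{4,7}; (2,1)→{1,3}; (3,4)→{3,4,5}. Safe: 2, 6, 8, 9. Place at column 6.
Row 5: attacked by (1,7)→{3,7}; (2,1)→{1,4}; (3,4)→{2,4,6}; (4,6)→{5,6,7}. Safe: 8, 9. Place at column 9.
Row 6: attacked by (1,7)→{2,7}; (2,1)→{1,5}; (3,4)→{1,4,7}; (4,6)→{4,6,8}; (5,9)→{8,9}. Safe: 3. Place at column 3.
Row 7: attacked by (1,7)→{1,7}; (2,1)→{1,6}; (3,4)→{4,8}; (4,6)→{3,6,9}; (5,9)→{7,9}; (6,3)→{2,3,4}. Safe: 5. Place at column 5.
Row 8: attacked by (1,7)→{7}; (2,1)→{1,7}; (3,4)→{4,9}; (4,6)→{2,6}; (5,9)→{6,9}; (6,3)→{1,3,5}; (7,5)→{4,5,6}. Safe: 8. Place at column 8.
Row 9: attacked by (1,7)→{7}; (2,1)→{1,8}; (3,4)→{4}; (4,6)→{1,6}; (5,9)→{5,9}; (6,3)→{3,6}; (7,5)→{3,5,7}; (8,8)→{7,8,9}. Safe: 2. Place at column 2.
Columns [7, 1, 4, 6, 9, 3, 5, 8, 2], r−c [-6, 1, -1, -2, -4, 3, 2, 0, 7], r+c [8, 3, 7, 10, 14, 9, 12, 16, 11] are all distinct, so no two queens attack.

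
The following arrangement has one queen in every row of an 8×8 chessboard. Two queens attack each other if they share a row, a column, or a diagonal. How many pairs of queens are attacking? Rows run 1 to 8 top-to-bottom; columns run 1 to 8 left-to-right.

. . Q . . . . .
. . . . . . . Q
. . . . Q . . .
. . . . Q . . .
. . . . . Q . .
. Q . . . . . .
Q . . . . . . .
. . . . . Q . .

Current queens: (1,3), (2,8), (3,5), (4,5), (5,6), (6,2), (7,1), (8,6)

7

Same column: (3,5)–(4,5) (column 5); (5,6)–(8,6) (column 6).
Same diagonal: (1,3)–(3,5) (|1−3| = |3−5| = 2); (3,5)–(6,2) (|3−6| = |5−2| = 3); (3,5)–(7,1) (|3−7| = |5−1| = 4); (4,5)–(5,6) (|4−5| = |5−6| = 1); (6,2)–(7,1) (|6−7| = |2−1| = 1).
Total attacking pairs: 7.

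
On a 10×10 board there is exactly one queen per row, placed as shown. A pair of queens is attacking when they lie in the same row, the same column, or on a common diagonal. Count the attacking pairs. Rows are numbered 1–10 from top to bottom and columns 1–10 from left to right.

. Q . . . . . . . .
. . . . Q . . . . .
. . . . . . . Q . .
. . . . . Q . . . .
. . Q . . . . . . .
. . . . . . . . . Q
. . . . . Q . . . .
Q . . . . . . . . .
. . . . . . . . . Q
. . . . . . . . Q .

Same column: (4,6)–(7,6) (column 6); (6,10)–(9,10) (column 10).
Same diagonal: (1,2)–(9,10) (|1−9| = |2−10| = 8); (7,6)–(10,9) (|7−10| = |6−9| = 3); (9,10)–(10,9) (|9−10| = |10−9| = 1).
Total attacking pairs: 5.

5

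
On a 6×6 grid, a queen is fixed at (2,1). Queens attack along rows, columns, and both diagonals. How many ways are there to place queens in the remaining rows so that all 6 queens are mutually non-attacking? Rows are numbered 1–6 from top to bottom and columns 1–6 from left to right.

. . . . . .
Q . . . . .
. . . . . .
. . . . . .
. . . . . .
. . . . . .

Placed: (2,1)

1

Branch on row 1: col 3 → 0; col 4 → 1; col 5 → 0; col 6 → 0.
Sum: 0 + 1 + 0 + 0 = 1.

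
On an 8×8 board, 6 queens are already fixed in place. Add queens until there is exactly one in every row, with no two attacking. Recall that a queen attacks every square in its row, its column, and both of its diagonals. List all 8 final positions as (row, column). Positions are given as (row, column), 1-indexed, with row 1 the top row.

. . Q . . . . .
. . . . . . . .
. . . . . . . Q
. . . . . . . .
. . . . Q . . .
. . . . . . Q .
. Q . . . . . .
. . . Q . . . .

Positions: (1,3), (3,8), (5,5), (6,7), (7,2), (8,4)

(1,3) (2,6) (3,8) (4,1) (5,5) (6,7) (7,2) (8,4)

Row 2: attacked by (1,3)→{2,3,4}; (3,8)→{7,8}; (5,5)→{2,5,8}; (6,7)→{3,7}; (7,2)→{2,7}; (8,4)→{4}. Safe: 1, 6. Place at column 6.
Row 4: attacked by (1,3)→{3,6}; (2,6)→{4,6,8}; (3,8)→{7,8}; (5,5)→{4,5,6}; (6,7)→{5,7}; (7,2)→{2,5}; (8,4)→{4,8}. Safe: 1. Place at column 1.
Columns [3, 6, 8, 1, 5, 7, 2, 4], r−c [-2, -4, -5, 3, 0, -1, 5, 4], r+c [4, 8, 11, 5, 10, 13, 9, 12] are all distinct, so no two queens attack.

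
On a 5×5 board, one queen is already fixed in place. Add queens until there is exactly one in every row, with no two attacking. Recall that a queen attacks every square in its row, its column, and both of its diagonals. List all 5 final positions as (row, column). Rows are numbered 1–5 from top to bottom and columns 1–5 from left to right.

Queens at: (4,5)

Row 1: attacked by (4,5)→{2,5}. Safe: 1, 3, 4. Place at column 4.
Row 2: attacked by (1,4)→{3,4,5}; (4,5)→{3,5}. Safe: 1, 2. Place at column 1.
Row 3: attacked by (1,4)→{2,4}; (2,1)→{1,2}; (4,5)→{4,5}. Safe: 3. Place at column 3.
Row 5: attacked by (1,4)→{4}; (2,1)→{1,4}; (3,3)→{1,3,5}; (4,5)→{4,5}. Safe: 2. Place at column 2.
Columns [4, 1, 3, 5, 2], r−c [-3, 1, 0, -1, 3], r+c [5, 3, 6, 9, 7] are all distinct, so no two queens attack.

(1,4) (2,1) (3,3) (4,5) (5,2)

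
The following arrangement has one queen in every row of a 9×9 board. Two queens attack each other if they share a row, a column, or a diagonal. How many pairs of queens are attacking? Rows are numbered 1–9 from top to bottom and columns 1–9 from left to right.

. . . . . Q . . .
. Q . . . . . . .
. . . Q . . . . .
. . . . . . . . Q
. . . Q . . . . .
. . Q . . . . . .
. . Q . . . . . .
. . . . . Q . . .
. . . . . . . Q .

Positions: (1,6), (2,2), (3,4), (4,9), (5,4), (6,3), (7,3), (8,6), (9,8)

Same column: (1,6)–(8,6) (column 6); (3,4)–(5,4) (column 4); (6,3)–(7,3) (column 3).
Same diagonal: (1,6)–(3,4) (|1−3| = |6−4| = 2); (1,6)–(4,9) (|1−4| = |6−9| = 3); (5,4)–(6,3) (|5−6| = |4−3| = 1); (5,4)–(9,8) (|5−9| = |4−8| = 4).
Total attacking pairs: 7.

7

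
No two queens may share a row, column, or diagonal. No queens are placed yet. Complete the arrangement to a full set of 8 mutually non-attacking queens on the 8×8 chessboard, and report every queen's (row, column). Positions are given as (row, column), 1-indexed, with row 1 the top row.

(1,1) (2,5) (3,8) (4,6) (5,3) (6,7) (7,2) (8,4)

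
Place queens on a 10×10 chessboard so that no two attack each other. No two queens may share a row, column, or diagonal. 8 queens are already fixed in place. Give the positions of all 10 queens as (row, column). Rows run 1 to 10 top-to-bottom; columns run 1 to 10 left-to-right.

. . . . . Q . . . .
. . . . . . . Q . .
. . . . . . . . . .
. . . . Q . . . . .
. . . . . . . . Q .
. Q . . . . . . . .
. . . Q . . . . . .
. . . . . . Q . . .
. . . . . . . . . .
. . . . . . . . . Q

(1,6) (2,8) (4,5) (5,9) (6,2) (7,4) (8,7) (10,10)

(1,6) (2,8) (3,1) (4,5) (5,9) (6,2) (7,4) (8,7) (9,3) (10,10)

Row 3: attacked by (1,6)→{4,6,8}; (2,8)→{7,8,9}; (4,5)→{4,5,6}; (5,9)→{7,9}; (6,2)→{2,5}; (7,4)→{4,8}; (8,7)→{2,7}; (10,10)→{3,10}. Safe: 1. Place at column 1.
Row 9: attacked by (1,6)→{6}; (2,8)→{1,8}; (3,1)→{1,7}; (4,5)→{5,10}; (5,9)→{5,9}; (6,2)→{2,5}; (7,4)→{2,4,6}; (8,7)→{6,7,8}; (10,10)→{9,10}. Safe: 3. Place at column 3.
Columns [6, 8, 1, 5, 9, 2, 4, 7, 3, 10], r−c [-5, -6, 2, -1, -4, 4, 3, 1, 6, 0], r+c [7, 10, 4, 9, 14, 8, 11, 15, 12, 20] are all distinct, so no two queens attack.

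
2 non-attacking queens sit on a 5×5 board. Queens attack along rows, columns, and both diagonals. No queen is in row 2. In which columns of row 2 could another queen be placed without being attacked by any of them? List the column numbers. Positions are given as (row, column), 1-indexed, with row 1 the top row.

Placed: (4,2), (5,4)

(4,2) attacks row 2 at column 2 and diagonals 4.
(5,4) attacks row 2 at column 4 and diagonals 1.
Attacked columns: {1, 2, 4}. Safe: {3, 5}.

columns 3, 5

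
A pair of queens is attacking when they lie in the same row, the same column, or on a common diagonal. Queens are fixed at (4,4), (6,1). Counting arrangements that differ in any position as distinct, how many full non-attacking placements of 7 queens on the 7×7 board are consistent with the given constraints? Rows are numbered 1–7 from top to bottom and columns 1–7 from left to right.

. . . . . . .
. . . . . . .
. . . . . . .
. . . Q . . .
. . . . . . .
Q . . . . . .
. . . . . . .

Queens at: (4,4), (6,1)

Branch on row 1: col 2 → 0; col 3 → 1; col 5 → 1.
Sum: 0 + 1 + 1 = 2.

2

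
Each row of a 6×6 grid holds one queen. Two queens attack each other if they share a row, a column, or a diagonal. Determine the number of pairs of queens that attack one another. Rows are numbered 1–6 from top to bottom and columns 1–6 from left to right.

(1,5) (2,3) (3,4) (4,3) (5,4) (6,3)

Same column: (2,3)–(4,3) (column 3); (2,3)–(6,3) (column 3); (3,4)–(5,4) (column 4); (4,3)–(6,3) (column 3).
Same diagonal: (2,3)–(3,4) (|2−3| = |3−4| = 1); (3,4)–(4,3) (|3−4| = |4−3| = 1); (4,3)–(5,4) (|4−5| = |3−4| = 1); (5,4)–(6,3) (|5−6| = |4−3| = 1).
Total attacking pairs: 8.

8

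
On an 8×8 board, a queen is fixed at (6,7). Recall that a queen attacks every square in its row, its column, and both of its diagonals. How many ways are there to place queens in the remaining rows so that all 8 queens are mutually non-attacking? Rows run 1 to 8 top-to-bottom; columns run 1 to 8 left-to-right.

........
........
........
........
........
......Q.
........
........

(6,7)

Branch on row 1: col 1 → 1; col 3 → 4; col 4 → 3; col 5 → 3; col 6 → 2; col 8 → 1.
Sum: 1 + 4 + 3 + 3 + 2 + 1 = 14.

14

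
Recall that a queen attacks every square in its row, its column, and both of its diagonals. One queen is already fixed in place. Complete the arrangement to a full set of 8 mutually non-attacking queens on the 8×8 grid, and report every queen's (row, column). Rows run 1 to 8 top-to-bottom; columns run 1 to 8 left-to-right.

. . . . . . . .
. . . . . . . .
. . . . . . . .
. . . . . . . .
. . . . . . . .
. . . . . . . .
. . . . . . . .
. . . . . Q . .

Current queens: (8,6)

(1,8) (2,2) (3,5) (4,3) (5,1) (6,7) (7,4) (8,6)

Row 1: attacked by (8,6)→{6}. Safe: 1, 2, 3, 4, 5, 7, 8. Place at column 8.
Row 2: attacked by (1,8)→{7,8}; (8,6)→{6}. Safe: 1, 2, 3, 4, 5. Place at column 2.
Row 3: attacked by (1,8)→{6,8}; (2,2)→{1,2,3}; (8,6)→{1,6}. Safe: 4, 5, 7. Place at column 5.
Row 4: attacked by (1,8)→{5,8}; (2,2)→{2,4}; (3,5)→{4,5,6}; (8,6)→{2,6}. Safe: 1, 3, 7. Place at column 3.
Row 5: attacked by (1,8)→{4,8}; (2,2)→{2,5}; (3,5)→{3,5,7}; (4,3)→{2,3,4}; (8,6)→{3,6}. Safe: 1. Place at column 1.
Row 6: attacked by (1,8)→{3,8}; (2,2)→{2,6}; (3,5)→{2,5,8}; (4,3)→{1,3,5}; (5,1)→{1,2}; (8,6)→{4,6,8}. Safe: 7. Place at column 7.
Row 7: attacked by (1,8)→{2,8}; (2,2)→{2,7}; (3,5)→{1,5}; (4,3)→{3,6}; (5,1)→{1,3}; (6,7)→{6,7,8}; (8,6)→{5,6,7}. Safe: 4. Place at column 4.
Columns [8, 2, 5, 3, 1, 7, 4, 6], r−c [-7, 0, -2, 1, 4, -1, 3, 2], r+c [9, 4, 8, 7, 6, 13, 11, 14] are all distinct, so no two queens attack.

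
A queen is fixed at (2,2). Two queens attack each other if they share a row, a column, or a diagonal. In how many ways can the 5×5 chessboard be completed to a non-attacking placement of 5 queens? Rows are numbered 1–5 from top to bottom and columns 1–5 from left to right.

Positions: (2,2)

2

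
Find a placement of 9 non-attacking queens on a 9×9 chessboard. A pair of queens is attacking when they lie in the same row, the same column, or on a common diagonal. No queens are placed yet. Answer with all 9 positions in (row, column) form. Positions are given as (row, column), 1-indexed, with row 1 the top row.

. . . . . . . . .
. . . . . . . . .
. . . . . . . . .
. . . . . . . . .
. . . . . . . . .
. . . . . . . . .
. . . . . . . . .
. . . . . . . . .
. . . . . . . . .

(1,7) (2,2) (3,8) (4,6) (5,1) (6,3) (7,5) (8,9) (9,4)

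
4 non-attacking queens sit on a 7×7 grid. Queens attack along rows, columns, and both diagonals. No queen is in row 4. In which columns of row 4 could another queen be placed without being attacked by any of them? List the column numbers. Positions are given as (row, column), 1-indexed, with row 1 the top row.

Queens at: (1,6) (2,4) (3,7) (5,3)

(1,6) attacks row 4 at column 6 and diagonals 3.
(2,4) attacks row 4 at column 4 and diagonals 2, 6.
(3,7) attacks row 4 at column 7 and diagonals 6.
(5,3) attacks row 4 at column 3 and diagonals 2, 4.
Attacked columns: {2, 3, 4, 6, 7}. Safe: {1, 5}.

columns 1, 5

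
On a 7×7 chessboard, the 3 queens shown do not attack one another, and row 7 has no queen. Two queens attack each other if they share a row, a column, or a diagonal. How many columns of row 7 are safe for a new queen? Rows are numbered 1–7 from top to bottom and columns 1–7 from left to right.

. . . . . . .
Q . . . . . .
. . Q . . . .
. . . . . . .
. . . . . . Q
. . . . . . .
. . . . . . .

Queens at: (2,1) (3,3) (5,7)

2

(2,1) attacks row 7 at column 1 and diagonals 6.
(3,3) attacks row 7 at column 3 and diagonals 7.
(5,7) attacks row 7 at column 7 and diagonals 5.
Attacked columns: {1, 3, 5, 6, 7}. Safe: {2, 4}.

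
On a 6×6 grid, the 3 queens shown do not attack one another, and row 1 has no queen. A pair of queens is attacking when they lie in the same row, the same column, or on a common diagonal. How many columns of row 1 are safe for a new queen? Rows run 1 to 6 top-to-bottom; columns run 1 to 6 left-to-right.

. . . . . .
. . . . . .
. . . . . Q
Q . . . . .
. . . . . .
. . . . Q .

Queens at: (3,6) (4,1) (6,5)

2

(3,6) attacks row 1 at column 6 and diagonals 4.
(4,1) attacks row 1 at column 1 and diagonals 4.
(6,5) attacks row 1 at column 5.
Attacked columns: {1, 4, 5, 6}. Safe: {2, 3}.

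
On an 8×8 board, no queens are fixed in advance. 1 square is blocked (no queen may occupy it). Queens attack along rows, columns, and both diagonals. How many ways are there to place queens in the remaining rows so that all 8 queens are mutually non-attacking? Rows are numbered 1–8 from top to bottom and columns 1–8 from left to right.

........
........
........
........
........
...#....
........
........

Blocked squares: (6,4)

Branch on row 1: col 1 → 2; col 2 → 6; col 3 → 13; col 4 → 18; col 5 → 17; col 6 → 14; col 7 → 6; col 8 → 4.
Sum: 2 + 6 + 13 + 18 + 17 + 14 + 6 + 4 = 80.

80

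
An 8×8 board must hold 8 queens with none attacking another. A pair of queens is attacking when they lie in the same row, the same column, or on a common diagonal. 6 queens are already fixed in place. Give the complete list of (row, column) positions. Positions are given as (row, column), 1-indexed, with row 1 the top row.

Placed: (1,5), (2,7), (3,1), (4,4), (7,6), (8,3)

(1,5) (2,7) (3,1) (4,4) (5,2) (6,8) (7,6) (8,3)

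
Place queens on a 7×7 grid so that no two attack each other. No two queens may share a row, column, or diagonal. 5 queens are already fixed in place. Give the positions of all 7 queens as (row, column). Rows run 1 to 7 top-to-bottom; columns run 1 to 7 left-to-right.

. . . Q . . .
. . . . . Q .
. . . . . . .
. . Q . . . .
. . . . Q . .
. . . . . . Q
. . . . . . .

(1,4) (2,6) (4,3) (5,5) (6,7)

Row 3: attacked by (1,4)→{2,4,6}; (2,6)→{5,6,7}; (4,3)→{2,3,4}; (5,5)→{3,5,7}; (6,7)→{4,7}. Safe: 1. Place at column 1.
Row 7: attacked by (1,4)→{4}; (2,6)→{1,6}; (3,1)→{1,5}; (4,3)→{3,6}; (5,5)→{3,5,7}; (6,7)→{6,7}. Safe: 2. Place at column 2.
Columns [4, 6, 1, 3, 5, 7, 2], r−c [-3, -4, 2, 1, 0, -1, 5], r+c [5, 8, 4, 7, 10, 13, 9] are all distinct, so no two queens attack.

(1,4) (2,6) (3,1) (4,3) (5,5) (6,7) (7,2)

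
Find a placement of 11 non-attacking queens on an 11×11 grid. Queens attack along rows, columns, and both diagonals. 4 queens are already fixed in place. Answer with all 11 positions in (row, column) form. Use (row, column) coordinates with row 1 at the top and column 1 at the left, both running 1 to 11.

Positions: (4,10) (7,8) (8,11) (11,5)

(1,3) (2,6) (3,2) (4,10) (5,1) (6,4) (7,8) (8,11) (9,9) (10,7) (11,5)

Row 1: attacked by (4,10)→{7,10}; (7,8)→{2,8}; (8,11)→{4,11}; (11,5)→{5}. Safe: 1, 3, 6, 9. Place at column 3.
Row 2: attacked by (1,3)→{2,3,4}; (4,10)→{8,10}; (7,8)→{3,8}; (8,11)→{5,11}; (11,5)→{5}. Safe: 1, 6, 7, 9. Place at column 6.
Row 3: attacked by (1,3)→{1,3,5}; (2,6)→{5,6,7}; (4,10)→{9,10,11}; (7,8)→{4,8}; (8,11)→{6,11}; (11,5)→{5}. Safe: 2. Place at column 2.
Row 5: attacked by (1,3)→{3,7}; (2,6)→{3,6,9}; (3,2)→{2,4}; (4,10)→{9,10,11}; (7,8)→{6,8,10}; (8,11)→{8,11}; (11,5)→{5,11}. Safe: 1. Place at column 1.
Row 6: attacked by (1,3)→{3,8}; (2,6)→{2,6,10}; (3,2)→{2,5}; (4,10)→{8,10}; (5,1)→{1,2}; (7,8)→{7,8,9}; (8,11)→{9,11}; (11,5)→{5,10}. Safe: 4. Place at column 4.
Row 9: attacked by (1,3)→{3,11}; (2,6)→{6}; (3,2)→{2,8}; (4,10)→{5,10}; (5,1)→{1,5}; (6,4)→{1,4,7}; (7,8)→{6,8,10}; (8,11)→{10,11}; (11,5)→{3,5,7}. Safe: 9. Place at column 9.
Row 10: attacked by (1,3)→{3}; (2,6)→{6}; (3,2)→{2,9}; (4,10)→{4,10}; (5,1)→{1,6}; (6,4)→{4,8}; (7,8)→{5,8,11}; (8,11)→{9,11}; (9,9)→{8,9,10}; (11,5)→{4,5,6}. Safe: 7. Place at column 7.
Columns [3, 6, 2, 10, 1, 4, 8, 11, 9, 7, 5], r−c [-2, -4, 1, -6, 4, 2, -1, -3, 0, 3, 6], r+c [4, 8, 5, 14, 6, 10, 15, 19, 18, 17, 16] are all distinct, so no two queens attack.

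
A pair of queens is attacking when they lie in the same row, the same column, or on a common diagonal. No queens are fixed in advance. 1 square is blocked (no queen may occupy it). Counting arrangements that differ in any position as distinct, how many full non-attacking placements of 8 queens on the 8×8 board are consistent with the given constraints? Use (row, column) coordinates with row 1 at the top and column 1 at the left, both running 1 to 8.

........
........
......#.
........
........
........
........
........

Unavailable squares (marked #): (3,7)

Branch on row 1: col 1 → 4; col 2 → 6; col 3 → 14; col 4 → 15; col 5 → 18; col 6 → 9; col 7 → 8; col 8 → 4.
Sum: 4 + 6 + 14 + 15 + 18 + 9 + 8 + 4 = 78.

78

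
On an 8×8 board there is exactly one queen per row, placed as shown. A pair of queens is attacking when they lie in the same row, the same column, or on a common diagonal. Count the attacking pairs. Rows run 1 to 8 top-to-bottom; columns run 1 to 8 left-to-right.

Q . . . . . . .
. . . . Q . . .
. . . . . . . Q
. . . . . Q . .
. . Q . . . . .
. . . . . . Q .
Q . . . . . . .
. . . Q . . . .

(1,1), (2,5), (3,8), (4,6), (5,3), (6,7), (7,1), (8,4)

Same column: (1,1)–(7,1) (column 1).
Same diagonal: (5,3)–(7,1) (|5−7| = |3−1| = 2).
Total attacking pairs: 2.

2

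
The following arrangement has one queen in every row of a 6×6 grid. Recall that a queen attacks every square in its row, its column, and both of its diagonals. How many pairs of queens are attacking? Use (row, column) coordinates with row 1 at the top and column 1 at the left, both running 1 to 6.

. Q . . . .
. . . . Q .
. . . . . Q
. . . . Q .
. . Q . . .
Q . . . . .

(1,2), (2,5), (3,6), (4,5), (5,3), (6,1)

Same column: (2,5)–(4,5) (column 5).
Same diagonal: (1,2)–(4,5) (|1−4| = |2−5| = 3); (2,5)–(3,6) (|2−3| = |5−6| = 1); (2,5)–(6,1) (|2−6| = |5−1| = 4); (3,6)–(4,5) (|3−4| = |6−5| = 1).
Total attacking pairs: 5.

5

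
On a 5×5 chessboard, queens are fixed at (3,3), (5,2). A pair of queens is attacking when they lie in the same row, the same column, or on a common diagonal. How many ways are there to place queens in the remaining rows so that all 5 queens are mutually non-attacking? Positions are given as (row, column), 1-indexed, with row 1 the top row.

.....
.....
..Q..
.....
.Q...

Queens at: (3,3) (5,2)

1

Branch on row 1: col 4 → 1.
Sum: 1 = 1.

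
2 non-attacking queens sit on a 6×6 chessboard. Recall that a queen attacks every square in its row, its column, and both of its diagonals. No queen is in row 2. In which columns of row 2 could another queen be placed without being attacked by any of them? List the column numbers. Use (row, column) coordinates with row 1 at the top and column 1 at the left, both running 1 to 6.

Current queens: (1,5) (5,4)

(1,5) attacks row 2 at column 5 and diagonals 4, 6.
(5,4) attacks row 2 at column 4 and diagonals 1.
Attacked columns: {1, 4, 5, 6}. Safe: {2, 3}.

columns 2, 3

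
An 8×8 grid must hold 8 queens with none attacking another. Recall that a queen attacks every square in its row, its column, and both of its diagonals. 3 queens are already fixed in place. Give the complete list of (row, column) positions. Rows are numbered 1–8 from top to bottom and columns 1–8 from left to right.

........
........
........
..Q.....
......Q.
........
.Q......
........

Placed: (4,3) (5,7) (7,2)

Row 1: attacked by (4,3)→{3,6}; (5,7)→{3,7}; (7,2)→{2,8}. Safe: 1, 4, 5. Place at column 1.
Row 2: attacked by (1,1)→{1,2}; (4,3)→{1,3,5}; (5,7)→{4,7}; (7,2)→{2,7}. Safe: 6, 8. Place at column 6.
Row 3: attacked by (1,1)→{1,3}; (2,6)→{5,6,7}; (4,3)→{2,3,4}; (5,7)→{5,7}; (7,2)→{2,6}. Safe: 8. Place at column 8.
Row 6: attacked by (1,1)→{1,6}; (2,6)→{2,6}; (3,8)→{5,8}; (4,3)→{1,3,5}; (5,7)→{6,7,8}; (7,2)→{1,2,3}. Safe: 4. Place at column 4.
Row 8: attacked by (1,1)→{1,8}; (2,6)→{6}; (3,8)→{3,8}; (4,3)→{3,7}; (5,7)→{4,7}; (6,4)→{2,4,6}; (7,2)→{1,2,3}. Safe: 5. Place at column 5.
Columns [1, 6, 8, 3, 7, 4, 2, 5], r−c [0, -4, -5, 1, -2, 2, 5, 3], r+c [2, 8, 11, 7, 12, 10, 9, 13] are all distinct, so no two queens attack.

(1,1) (2,6) (3,8) (4,3) (5,7) (6,4) (7,2) (8,5)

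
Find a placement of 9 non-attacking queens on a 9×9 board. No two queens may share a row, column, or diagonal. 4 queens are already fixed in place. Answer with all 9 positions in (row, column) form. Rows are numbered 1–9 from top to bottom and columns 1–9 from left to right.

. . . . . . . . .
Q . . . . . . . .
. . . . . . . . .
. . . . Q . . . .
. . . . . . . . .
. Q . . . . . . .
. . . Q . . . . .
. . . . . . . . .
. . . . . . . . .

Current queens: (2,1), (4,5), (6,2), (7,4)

(1,3) (2,1) (3,7) (4,5) (5,8) (6,2) (7,4) (8,6) (9,9)

Row 1: attacked by (2,1)→{1,2}; (4,5)→{2,5,8}; (6,2)→{2,7}; (7,4)→{4}. Safe: 3, 6, 9. Place at column 3.
Row 3: attacked by (1,3)→{1,3,5}; (2,1)→{1,2}; (4,5)→{4,5,6}; (6,2)→{2,5}; (7,4)→{4,8}. Safe: 7, 9. Place at column 7.
Row 5: attacked by (1,3)→{3,7}; (2,1)→{1,4}; (3,7)→{5,7,9}; (4,5)→{4,5,6}; (6,2)→{1,2,3}; (7,4)→{2,4,6}. Safe: 8. Place at column 8.
Row 8: attacked by (1,3)→{3}; (2,1)→{1,7}; (3,7)→{2,7}; (4,5)→{1,5,9}; (5,8)→{5,8}; (6,2)→{2,4}; (7,4)→{3,4,5}. Safe: 6. Place at column 6.
Row 9: attacked by (1,3)→{3}; (2,1)→{1,8}; (3,7)→{1,7}; (4,5)→{5}; (5,8)→{4,8}; (6,2)→{2,5}; (7,4)→{2,4,6}; (8,6)→{5,6,7}. Safe: 9. Place at column 9.
Columns [3, 1, 7, 5, 8, 2, 4, 6, 9], r−c [-2, 1, -4, -1, -3, 4, 3, 2, 0], r+c [4, 3, 10, 9, 13, 8, 11, 14, 18] are all distinct, so no two queens attack.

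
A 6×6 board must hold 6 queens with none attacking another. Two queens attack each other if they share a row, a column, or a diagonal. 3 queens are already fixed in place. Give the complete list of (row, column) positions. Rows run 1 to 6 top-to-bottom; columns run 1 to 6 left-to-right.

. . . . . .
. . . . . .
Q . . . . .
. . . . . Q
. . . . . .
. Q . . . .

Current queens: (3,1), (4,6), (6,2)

Row 1: attacked by (3,1)→{1,3}; (4,6)→{3,6}; (6,2)→{2}. Safe: 4, 5. Place at column 5.
Row 2: attacked by (1,5)→{4,5,6}; (3,1)→{1,2}; (4,6)→{4,6}; (6,2)→{2,6}. Safe: 3. Place at column 3.
Row 5: attacked by (1,5)→{1,5}; (2,3)→{3,6}; (3,1)→{1,3}; (4,6)→{5,6}; (6,2)→{1,2,3}. Safe: 4. Place at column 4.
Columns [5, 3, 1, 6, 4, 2], r−c [-4, -1, 2, -2, 1, 4], r+c [6, 5, 4, 10, 9, 8] are all distinct, so no two queens attack.

(1,5) (2,3) (3,1) (4,6) (5,4) (6,2)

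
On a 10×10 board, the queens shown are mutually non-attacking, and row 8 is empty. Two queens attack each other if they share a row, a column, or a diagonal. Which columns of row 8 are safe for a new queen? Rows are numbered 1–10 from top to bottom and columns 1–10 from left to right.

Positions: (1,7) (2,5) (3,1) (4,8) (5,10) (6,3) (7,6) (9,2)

columns 9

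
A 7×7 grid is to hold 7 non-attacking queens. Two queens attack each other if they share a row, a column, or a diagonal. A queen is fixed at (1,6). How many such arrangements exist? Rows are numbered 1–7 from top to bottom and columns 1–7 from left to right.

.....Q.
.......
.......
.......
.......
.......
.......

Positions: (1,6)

7

Branch on row 2: col 1 → 1; col 2 → 1; col 3 → 3; col 4 → 2.
Sum: 1 + 1 + 3 + 2 = 7.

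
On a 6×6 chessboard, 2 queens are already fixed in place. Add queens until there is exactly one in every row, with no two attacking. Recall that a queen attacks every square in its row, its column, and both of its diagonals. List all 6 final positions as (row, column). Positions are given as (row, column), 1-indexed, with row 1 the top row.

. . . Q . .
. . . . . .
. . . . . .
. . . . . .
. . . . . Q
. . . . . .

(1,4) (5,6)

Row 2: attacked by (1,4)→{3,4,5}; (5,6)→{3,6}. Safe: 1, 2. Place at column 1.
Row 3: attacked by (1,4)→{2,4,6}; (2,1)→{1,2}; (5,6)→{4,6}. Safe: 3, 5. Place at column 5.
Row 4: attacked by (1,4)→{1,4}; (2,1)→{1,3}; (3,5)→{4,5,6}; (5,6)→{5,6}. Safe: 2. Place at column 2.
Row 6: attacked by (1,4)→{4}; (2,1)→{1,5}; (3,5)→{2,5}; (4,2)→{2,4}; (5,6)→{5,6}. Safe: 3. Place at column 3.
Columns [4, 1, 5, 2, 6, 3], r−c [-3, 1, -2, 2, -1, 3], r+c [5, 3, 8, 6, 11, 9] are all distinct, so no two queens attack.

(1,4) (2,1) (3,5) (4,2) (5,6) (6,3)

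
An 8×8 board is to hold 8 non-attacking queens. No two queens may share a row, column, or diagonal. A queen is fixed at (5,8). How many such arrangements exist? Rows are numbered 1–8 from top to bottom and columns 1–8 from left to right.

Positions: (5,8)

Branch on row 1: col 1 → 1; col 2 → 1; col 3 → 4; col 5 → 5; col 6 → 4; col 7 → 3.
Sum: 1 + 1 + 4 + 5 + 4 + 3 = 18.

18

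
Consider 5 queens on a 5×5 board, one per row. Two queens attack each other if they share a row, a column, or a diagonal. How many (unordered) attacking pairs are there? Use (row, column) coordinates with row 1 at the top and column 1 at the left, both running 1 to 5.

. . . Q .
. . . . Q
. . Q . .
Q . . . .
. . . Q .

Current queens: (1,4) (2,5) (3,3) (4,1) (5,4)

Same column: (1,4)–(5,4) (column 4).
Same diagonal: (1,4)–(2,5) (|1−2| = |4−5| = 1); (1,4)–(4,1) (|1−4| = |4−1| = 3).
Total attacking pairs: 3.

3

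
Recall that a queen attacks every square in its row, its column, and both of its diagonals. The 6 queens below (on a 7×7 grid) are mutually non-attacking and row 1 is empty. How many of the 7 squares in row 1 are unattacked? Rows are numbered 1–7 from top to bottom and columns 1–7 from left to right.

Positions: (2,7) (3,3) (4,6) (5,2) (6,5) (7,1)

1

(2,7) attacks row 1 at column 7 and diagonals 6.
(3,3) attacks row 1 at column 3 and diagonals 1, 5.
(4,6) attacks row 1 at column 6 and diagonals 3.
(5,2) attacks row 1 at column 2 and diagonals 6.
(6,5) attacks row 1 at column 5.
(7,1) attacks row 1 at column 1 and diagonals 7.
Attacked columns: {1, 2, 3, 5, 6, 7}. Safe: {4}.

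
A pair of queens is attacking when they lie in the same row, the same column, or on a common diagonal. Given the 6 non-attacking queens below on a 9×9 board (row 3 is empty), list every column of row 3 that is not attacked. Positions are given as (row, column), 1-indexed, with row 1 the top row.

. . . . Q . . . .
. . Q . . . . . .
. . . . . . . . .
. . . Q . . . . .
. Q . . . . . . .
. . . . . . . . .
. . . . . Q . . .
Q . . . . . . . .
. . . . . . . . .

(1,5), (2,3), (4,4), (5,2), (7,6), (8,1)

(1,5) attacks row 3 at column 5 and diagonals 3, 7.
(2,3) attacks row 3 at column 3 and diagonals 2, 4.
(4,4) attacks row 3 at column 4 and diagonals 3, 5.
(5,2) attacks row 3 at column 2 and diagonals 4.
(7,6) attacks row 3 at column 6 and diagonals 2.
(8,1) attacks row 3 at column 1 and diagonals 6.
Attacked columns: {1, 2, 3, 4, 5, 6, 7}. Safe: {8, 9}.

columns 8, 9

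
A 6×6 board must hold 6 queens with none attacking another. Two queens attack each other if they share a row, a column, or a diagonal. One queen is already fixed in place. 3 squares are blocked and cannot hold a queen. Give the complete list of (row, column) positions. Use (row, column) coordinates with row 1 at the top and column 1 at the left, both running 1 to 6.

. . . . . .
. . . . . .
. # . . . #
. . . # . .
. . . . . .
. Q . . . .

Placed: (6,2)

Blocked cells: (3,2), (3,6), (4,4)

(1,5) (2,3) (3,1) (4,6) (5,4) (6,2)

Row 1: attacked by (6,2)→{2}. Safe: 1, 3, 4, 5, 6. Place at column 5.
Row 2: attacked by (1,5)→{4,5,6}; (6,2)→{2,6}. Safe: 1, 3. Place at column 3.
Row 3: attacked by (1,5)→{3,5}; (2,3)→{2,3,4}; (6,2)→{2,5}. Blocked: 2,6. Safe: 1. Place at column 1.
Row 4: attacked by (1,5)→{2,5}; (2,3)→{1,3,5}; (3,1)→{1,2}; (6,2)→{2,4}. Blocked: 4. Safe: 6. Place at column 6.
Row 5: attacked by (1,5)→{1,5}; (2,3)→{3,6}; (3,1)→{1,3}; (4,6)→{5,6}; (6,2)→{1,2,3}. Safe: 4. Place at column 4.
Columns [5, 3, 1, 6, 4, 2], r−c [-4, -1, 2, -2, 1, 4], r+c [6, 5, 4, 10, 9, 8] are all distinct, so no two queens attack.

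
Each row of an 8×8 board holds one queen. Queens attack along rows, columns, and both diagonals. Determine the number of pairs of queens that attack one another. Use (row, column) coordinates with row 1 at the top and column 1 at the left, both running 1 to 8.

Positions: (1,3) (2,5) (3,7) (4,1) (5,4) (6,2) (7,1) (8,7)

Same column: (3,7)–(8,7) (column 7); (4,1)–(7,1) (column 1).
Same diagonal: (5,4)–(8,7) (|5−8| = |4−7| = 3); (6,2)–(7,1) (|6−7| = |2−1| = 1).
Total attacking pairs: 4.

4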